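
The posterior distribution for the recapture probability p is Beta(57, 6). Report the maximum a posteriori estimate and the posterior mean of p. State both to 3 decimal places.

Mode = (57−1)/(57+6−2) = 56/61 = 0.918.
Mean = 57/(57+6) = 57/63 = 0.905.
Left-skewed posterior ⇒ mean < mode.

MAP: 0.918. Posterior mean: 0.905.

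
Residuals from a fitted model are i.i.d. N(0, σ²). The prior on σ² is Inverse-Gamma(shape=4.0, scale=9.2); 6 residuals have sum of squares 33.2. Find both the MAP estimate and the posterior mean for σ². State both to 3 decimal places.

σ²_MAP = 3.225, E[σ²|data] = 4.300

Posterior: Inverse-Gamma(shape = 4.0+6/2 = 7.0, scale = 9.2+33.2/2 = 25.8).
Mode = β/(α+1) = 25.8/8.0 = 3.225.
Mean = β/(α−1) = 25.8/6.0 = 4.300.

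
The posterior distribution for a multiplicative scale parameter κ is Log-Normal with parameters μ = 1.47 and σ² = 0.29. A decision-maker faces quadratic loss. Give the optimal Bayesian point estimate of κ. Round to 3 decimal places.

5.028

Mode = exp(μ − σ²) = exp(1.18) = 3.254.
Mean = exp(μ + σ²/2) = exp(1.615) = 5.028.
Quadratic loss ⇒ the optimal estimator is the posterior mean.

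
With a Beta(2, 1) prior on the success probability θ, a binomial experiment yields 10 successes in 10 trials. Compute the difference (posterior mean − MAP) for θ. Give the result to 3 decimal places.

-0.077

Posterior: Beta(2+10, 1+0) = Beta(12, 1).
Since β = 1 ≤ 1 and α > 1, the Beta density is monotone increasing on [0,1]; the mode is at 1.
Mean = 12/(12+1) = 0.923.
Difference = 0.923 − 1.000 = -0.077.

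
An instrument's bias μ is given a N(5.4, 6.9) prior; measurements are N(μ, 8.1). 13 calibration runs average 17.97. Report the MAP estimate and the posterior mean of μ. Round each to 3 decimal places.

Posterior for μ is Normal. Precision-weighted mean: (1/6.9·5.4 + 13/8.1·17.97) / (1/6.9 + 13/8.1) = 16.929.
A Normal posterior is symmetric, so mode = mean.

MAP estimate = 16.929, posterior mean = 16.929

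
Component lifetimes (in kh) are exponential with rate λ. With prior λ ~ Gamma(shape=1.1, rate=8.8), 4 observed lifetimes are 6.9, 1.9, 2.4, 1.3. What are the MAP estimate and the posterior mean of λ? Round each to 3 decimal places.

Σ times = 12.5. Posterior: Gamma(shape = 1.1+4 = 5.1, rate = 8.8+12.5 = 21.3).
Mode = (α−1)/β = 4.1/21.3 = 0.192.
Mean = α/β = 5.1/21.3 = 0.239.

MAP: 0.192. Posterior mean: 0.239.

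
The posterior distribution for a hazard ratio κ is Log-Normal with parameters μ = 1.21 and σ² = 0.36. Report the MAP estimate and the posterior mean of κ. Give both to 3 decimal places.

MAP: 2.340. Posterior mean: 4.015.

Mode = exp(μ − σ²) = exp(0.85) = 2.340.
Mean = exp(μ + σ²/2) = exp(1.390) = 4.015.
The mean is pulled above the mode by the posterior's right skew.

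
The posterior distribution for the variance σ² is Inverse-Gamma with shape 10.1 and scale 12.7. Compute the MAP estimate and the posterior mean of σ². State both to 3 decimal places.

Mode = β/(α+1) = 12.7/11.1 = 1.144.
Mean = β/(α−1) = 12.7/9.1 = 1.396.
Mean > mode: the posterior has a right tail.

MAP = 1.144, posterior mean = 1.396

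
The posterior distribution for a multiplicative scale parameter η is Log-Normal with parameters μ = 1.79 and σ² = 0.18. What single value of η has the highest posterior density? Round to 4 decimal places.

Mode = exp(μ − σ²) = exp(1.61) = 5.0028.
Mean = exp(μ + σ²/2) = exp(1.880) = 6.5535.
This is the posterior mode — the MAP estimate.

5.0028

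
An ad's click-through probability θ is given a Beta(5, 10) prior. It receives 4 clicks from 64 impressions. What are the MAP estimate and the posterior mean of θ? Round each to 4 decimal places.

θ_MAP = 0.1039, E[θ|data] = 0.1139

Posterior: Beta(5+4, 10+60) = Beta(9, 70).
Mode = (9−1)/(9+70−2) = 8/77 = 0.1039.
Mean = 9/(9+70) = 9/79 = 0.1139.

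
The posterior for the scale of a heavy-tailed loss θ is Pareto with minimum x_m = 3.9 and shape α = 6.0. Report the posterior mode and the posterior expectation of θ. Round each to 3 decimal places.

The Pareto density is strictly decreasing on [x_m, ∞), so the mode is x_m = 3.900.
Mean = α·x_m/(α−1) = 6.0·3.9/5.0 = 4.680.
Right-skewed posterior ⇒ mode < mean.

θ_MAP = 3.900, E[θ|data] = 4.680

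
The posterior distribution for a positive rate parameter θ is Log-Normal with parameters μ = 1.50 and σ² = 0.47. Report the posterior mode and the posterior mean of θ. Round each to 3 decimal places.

Mode = exp(μ − σ²) = exp(1.03) = 2.801.
Mean = exp(μ + σ²/2) = exp(1.735) = 5.669.
The mean is pulled above the mode by the posterior's right skew.

MAP: 2.801. Posterior mean: 5.669.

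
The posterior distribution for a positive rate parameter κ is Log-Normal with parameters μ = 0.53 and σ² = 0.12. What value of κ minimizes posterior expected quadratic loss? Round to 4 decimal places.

Mode = exp(μ − σ²) = exp(0.41) = 1.5068.
Mean = exp(μ + σ²/2) = exp(0.590) = 1.8040.
Quadratic loss ⇒ the optimal estimator is the posterior mean.

1.8040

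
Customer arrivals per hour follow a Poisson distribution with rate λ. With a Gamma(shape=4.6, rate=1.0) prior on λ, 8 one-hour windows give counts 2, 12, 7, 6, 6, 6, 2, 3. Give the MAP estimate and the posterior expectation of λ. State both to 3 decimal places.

MAP = 5.289, posterior mean = 5.400

Σ counts = 44. Posterior: Gamma(shape = 4.6+44 = 48.6, rate = 1.0+8 = 9.0).
Mode = (α−1)/β = 47.6/9.0 = 5.289.
Mean = α/β = 48.6/9.0 = 5.400.
Right-skewed posterior ⇒ mode < mean.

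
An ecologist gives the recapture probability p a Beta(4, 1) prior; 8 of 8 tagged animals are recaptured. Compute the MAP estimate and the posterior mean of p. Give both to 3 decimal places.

Posterior: Beta(4+8, 1+0) = Beta(12, 1).
Since β = 1 ≤ 1 and α > 1, the Beta density is monotone increasing on [0,1]; the mode is at 1.
Mean = 12/(12+1) = 0.923.
Left-skewed posterior ⇒ mean < mode.

MAP estimate = 1.000, posterior mean = 0.923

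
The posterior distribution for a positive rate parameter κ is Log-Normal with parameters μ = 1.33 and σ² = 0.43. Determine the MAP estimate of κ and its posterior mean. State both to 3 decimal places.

κ_MAP = 2.460, E[κ|data] = 4.688

Mode = exp(μ − σ²) = exp(0.90) = 2.460.
Mean = exp(μ + σ²/2) = exp(1.545) = 4.688.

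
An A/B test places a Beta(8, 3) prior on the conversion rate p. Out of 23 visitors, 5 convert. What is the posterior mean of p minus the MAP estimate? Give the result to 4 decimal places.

Posterior: Beta(8+5, 3+18) = Beta(13, 21).
Mode = (13−1)/(13+21−2) = 12/32 = 0.3750.
Mean = 13/(13+21) = 13/34 = 0.3824.
Difference = 0.3824 − 0.3750 = 0.0074.
Right-skewed posterior ⇒ mode < mean.

0.0074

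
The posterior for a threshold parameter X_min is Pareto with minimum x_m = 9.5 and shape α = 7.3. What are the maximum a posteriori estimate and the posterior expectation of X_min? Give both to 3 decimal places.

maximum a posteriori estimate = 9.500, posterior expectation = 11.008

The Pareto density is strictly decreasing on [x_m, ∞), so the mode is x_m = 9.500.
Mean = α·x_m/(α−1) = 7.3·9.5/6.3 = 11.008.
The posterior is right-skewed, so the mean exceeds the mode.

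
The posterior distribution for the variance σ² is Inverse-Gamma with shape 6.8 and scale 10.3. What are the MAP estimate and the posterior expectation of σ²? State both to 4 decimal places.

Mode = β/(α+1) = 10.3/7.8 = 1.3205.
Mean = β/(α−1) = 10.3/5.8 = 1.7759.
The posterior is right-skewed, so the mean exceeds the mode.

MAP: 1.3205. Posterior mean: 1.7759.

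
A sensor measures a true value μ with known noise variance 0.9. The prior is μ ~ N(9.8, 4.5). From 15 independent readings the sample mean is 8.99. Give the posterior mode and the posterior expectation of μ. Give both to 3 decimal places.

posterior mode = 9.001, posterior expectation = 9.001

Posterior for μ is Normal. Precision-weighted mean: (1/4.5·9.8 + 15/0.9·8.99) / (1/4.5 + 15/0.9) = 9.001.
A Normal posterior is symmetric, so mode = mean.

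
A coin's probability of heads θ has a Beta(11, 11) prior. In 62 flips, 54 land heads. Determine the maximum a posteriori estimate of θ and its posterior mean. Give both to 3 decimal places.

Posterior: Beta(11+54, 11+8) = Beta(65, 19).
Mode = (65−1)/(65+19−2) = 64/82 = 0.780.
Mean = 65/(65+19) = 65/84 = 0.774.
Left-skewed posterior ⇒ mean < mode.

MAP = 0.780, posterior mean = 0.774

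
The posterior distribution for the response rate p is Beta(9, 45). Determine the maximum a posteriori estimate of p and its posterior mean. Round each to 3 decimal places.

Mode = (9−1)/(9+45−2) = 8/52 = 0.154.
Mean = 9/(9+45) = 9/54 = 0.167.
Right-skewed posterior ⇒ mode < mean.

p_MAP = 0.154, E[p|data] = 0.167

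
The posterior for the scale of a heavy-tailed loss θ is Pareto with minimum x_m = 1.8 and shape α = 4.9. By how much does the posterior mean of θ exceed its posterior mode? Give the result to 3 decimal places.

The Pareto density is strictly decreasing on [x_m, ∞), so the mode is x_m = 1.800.
Mean = α·x_m/(α−1) = 4.9·1.8/3.9 = 2.262.
Difference = 2.262 − 1.800 = 0.462.

0.462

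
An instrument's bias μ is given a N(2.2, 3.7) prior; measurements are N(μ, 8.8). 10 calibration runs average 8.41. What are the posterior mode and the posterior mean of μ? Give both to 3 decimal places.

MAP = 7.217, posterior mean = 7.217

Posterior for μ is Normal. Precision-weighted mean: (1/3.7·2.2 + 10/8.8·8.41) / (1/3.7 + 10/8.8) = 7.217.
A Normal posterior is symmetric, so mode = mean.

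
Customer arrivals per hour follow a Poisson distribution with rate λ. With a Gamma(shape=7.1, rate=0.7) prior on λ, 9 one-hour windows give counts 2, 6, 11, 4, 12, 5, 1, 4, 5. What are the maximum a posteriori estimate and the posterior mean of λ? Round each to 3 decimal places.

MAP = 5.784, posterior mean = 5.887

Σ counts = 50. Posterior: Gamma(shape = 7.1+50 = 57.1, rate = 0.7+9 = 9.7).
Mode = (α−1)/β = 56.1/9.7 = 5.784.
Mean = α/β = 57.1/9.7 = 5.887.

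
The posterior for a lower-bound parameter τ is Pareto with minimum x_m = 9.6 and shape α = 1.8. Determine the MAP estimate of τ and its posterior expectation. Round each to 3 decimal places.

MAP = 9.600, posterior mean = 21.600

The Pareto density is strictly decreasing on [x_m, ∞), so the mode is x_m = 9.600.
Mean = α·x_m/(α−1) = 1.8·9.6/0.8 = 21.600.
Right-skewed posterior ⇒ mode < mean.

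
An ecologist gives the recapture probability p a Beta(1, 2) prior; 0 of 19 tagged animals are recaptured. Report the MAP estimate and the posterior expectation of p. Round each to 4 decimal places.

Posterior: Beta(1+0, 2+19) = Beta(1, 21).
Since α = 1 ≤ 1 and β > 1, the Beta density is monotone decreasing on [0,1]; the mode is at 0.
Mean = 1/(1+21) = 0.0455.

MAP estimate = 0.0000, posterior expectation = 0.0455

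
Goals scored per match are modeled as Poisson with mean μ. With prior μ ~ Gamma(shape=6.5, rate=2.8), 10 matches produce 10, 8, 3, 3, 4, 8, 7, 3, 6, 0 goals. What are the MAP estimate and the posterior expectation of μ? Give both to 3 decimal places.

Σ counts = 52. Posterior: Gamma(shape = 6.5+52 = 58.5, rate = 2.8+10 = 12.8).
Mode = (α−1)/β = 57.5/12.8 = 4.492.
Mean = α/β = 58.5/12.8 = 4.570.
Right-skewed posterior ⇒ mode < mean.

MAP = 4.492; posterior mean = 4.570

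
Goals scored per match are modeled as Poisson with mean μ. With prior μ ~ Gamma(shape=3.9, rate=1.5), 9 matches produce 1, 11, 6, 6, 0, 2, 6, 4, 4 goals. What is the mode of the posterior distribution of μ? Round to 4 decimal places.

Σ counts = 40. Posterior: Gamma(shape = 3.9+40 = 43.9, rate = 1.5+9 = 10.5).
Mode = (α−1)/β = 42.9/10.5 = 4.0857.
Mean = α/β = 43.9/10.5 = 4.1810.
This is the posterior mode — the MAP estimate.

4.0857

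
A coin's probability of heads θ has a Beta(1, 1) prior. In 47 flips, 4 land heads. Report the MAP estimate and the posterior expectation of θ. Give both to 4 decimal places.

MAP = 0.0851; posterior mean = 0.1020

Posterior: Beta(1+4, 1+43) = Beta(5, 44).
Mode = (5−1)/(5+44−2) = 4/47 = 0.0851.
Mean = 5/(5+44) = 5/49 = 0.1020.
Right-skewed posterior ⇒ mode < mean.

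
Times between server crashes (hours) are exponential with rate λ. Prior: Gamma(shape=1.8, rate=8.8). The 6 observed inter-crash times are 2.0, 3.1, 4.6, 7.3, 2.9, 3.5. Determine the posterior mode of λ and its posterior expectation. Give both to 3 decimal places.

Σ times = 23.4. Posterior: Gamma(shape = 1.8+6 = 7.8, rate = 8.8+23.4 = 32.2).
Mode = (α−1)/β = 6.8/32.2 = 0.211.
Mean = α/β = 7.8/32.2 = 0.242.

MAP = 0.211; posterior mean = 0.242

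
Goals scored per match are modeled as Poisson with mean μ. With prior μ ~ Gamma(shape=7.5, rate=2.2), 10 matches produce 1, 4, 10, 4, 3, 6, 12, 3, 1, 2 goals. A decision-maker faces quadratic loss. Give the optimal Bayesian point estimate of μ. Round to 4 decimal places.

Σ counts = 46. Posterior: Gamma(shape = 7.5+46 = 53.5, rate = 2.2+10 = 12.2).
Mode = (α−1)/β = 52.5/12.2 = 4.3033.
Mean = α/β = 53.5/12.2 = 4.3852.
Quadratic loss ⇒ the optimal estimator is the posterior mean.

4.3852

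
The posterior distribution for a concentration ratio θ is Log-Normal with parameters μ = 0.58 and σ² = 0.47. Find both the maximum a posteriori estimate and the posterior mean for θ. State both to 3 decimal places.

Mode = exp(μ − σ²) = exp(0.11) = 1.116.
Mean = exp(μ + σ²/2) = exp(0.815) = 2.259.

MAP = 1.116; posterior mean = 2.259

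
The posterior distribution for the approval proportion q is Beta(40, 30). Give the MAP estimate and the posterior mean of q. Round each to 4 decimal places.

MAP = 0.5735; posterior mean = 0.5714

Mode = (40−1)/(40+30−2) = 39/68 = 0.5735.
Mean = 40/(40+30) = 40/70 = 0.5714.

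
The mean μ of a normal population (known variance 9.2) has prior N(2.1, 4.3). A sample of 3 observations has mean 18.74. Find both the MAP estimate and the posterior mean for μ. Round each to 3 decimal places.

MAP estimate = 11.813, posterior mean = 11.813

Posterior for μ is Normal. Precision-weighted mean: (1/4.3·2.1 + 3/9.2·18.74) / (1/4.3 + 3/9.2) = 11.813.
A Normal posterior is symmetric, so mode = mean.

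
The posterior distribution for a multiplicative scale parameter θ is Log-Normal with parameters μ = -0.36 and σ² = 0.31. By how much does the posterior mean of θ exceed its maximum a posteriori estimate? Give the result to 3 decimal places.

Mode = exp(μ − σ²) = exp(-0.67) = 0.512.
Mean = exp(μ + σ²/2) = exp(-0.205) = 0.815.
Difference = 0.815 − 0.512 = 0.303.
Mean > mode: the posterior has a right tail.

0.303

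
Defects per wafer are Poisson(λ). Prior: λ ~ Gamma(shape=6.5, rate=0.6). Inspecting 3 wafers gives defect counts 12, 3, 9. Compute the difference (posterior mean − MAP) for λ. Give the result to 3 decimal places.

0.278

Σ counts = 24. Posterior: Gamma(shape = 6.5+24 = 30.5, rate = 0.6+3 = 3.6).
Mode = (α−1)/β = 29.5/3.6 = 8.194.
Mean = α/β = 30.5/3.6 = 8.472.
Difference = 8.472 − 8.194 = 0.278.
The posterior is right-skewed, so the mean exceeds the mode.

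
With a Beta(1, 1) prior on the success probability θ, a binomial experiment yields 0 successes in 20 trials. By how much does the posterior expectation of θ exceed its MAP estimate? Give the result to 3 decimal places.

0.045

Posterior: Beta(1+0, 1+20) = Beta(1, 21).
Since α = 1 ≤ 1 and β > 1, the Beta density is monotone decreasing on [0,1]; the mode is at 0.
Mean = 1/(1+21) = 0.045.
Difference = 0.045 − 0.000 = 0.045.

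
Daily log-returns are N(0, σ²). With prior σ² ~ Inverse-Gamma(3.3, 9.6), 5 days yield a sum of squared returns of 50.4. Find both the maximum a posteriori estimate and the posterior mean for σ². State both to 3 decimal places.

Posterior: Inverse-Gamma(shape = 3.3+5/2 = 5.8, scale = 9.6+50.4/2 = 34.8).
Mode = β/(α+1) = 34.8/6.8 = 5.118.
Mean = β/(α−1) = 34.8/4.8 = 7.250.
Right-skewed posterior ⇒ mode < mean.

MAP: 5.118. Posterior mean: 7.250.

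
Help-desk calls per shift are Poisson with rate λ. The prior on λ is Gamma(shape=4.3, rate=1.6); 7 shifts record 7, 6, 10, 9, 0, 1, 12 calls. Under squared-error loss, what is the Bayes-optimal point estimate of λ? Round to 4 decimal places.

Σ counts = 45. Posterior: Gamma(shape = 4.3+45 = 49.3, rate = 1.6+7 = 8.6).
Mode = (α−1)/β = 48.3/8.6 = 5.6163.
Mean = α/β = 49.3/8.6 = 5.7326.
Squared-error loss ⇒ the optimal estimator is the posterior mean.

5.7326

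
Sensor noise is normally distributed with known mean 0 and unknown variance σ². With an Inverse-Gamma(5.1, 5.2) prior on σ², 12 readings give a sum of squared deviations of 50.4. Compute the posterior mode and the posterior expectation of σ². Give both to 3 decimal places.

MAP = 2.512; posterior mean = 3.010

Posterior: Inverse-Gamma(shape = 5.1+12/2 = 11.1, scale = 5.2+50.4/2 = 30.4).
Mode = β/(α+1) = 30.4/12.1 = 2.512.
Mean = β/(α−1) = 30.4/10.1 = 3.010.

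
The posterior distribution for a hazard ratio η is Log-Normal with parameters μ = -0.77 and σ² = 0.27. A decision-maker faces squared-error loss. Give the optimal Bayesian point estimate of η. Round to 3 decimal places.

0.530

Mode = exp(μ − σ²) = exp(-1.04) = 0.353.
Mean = exp(μ + σ²/2) = exp(-0.635) = 0.530.
Squared-error loss ⇒ the optimal estimator is the posterior mean.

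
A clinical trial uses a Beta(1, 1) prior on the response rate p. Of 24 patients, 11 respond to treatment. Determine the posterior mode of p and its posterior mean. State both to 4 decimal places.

Posterior: Beta(1+11, 1+13) = Beta(12, 14).
Mode = (12−1)/(12+14−2) = 11/24 = 0.4583.
Mean = 12/(12+14) = 12/26 = 0.4615.

MAP: 0.4583. Posterior mean: 0.4615.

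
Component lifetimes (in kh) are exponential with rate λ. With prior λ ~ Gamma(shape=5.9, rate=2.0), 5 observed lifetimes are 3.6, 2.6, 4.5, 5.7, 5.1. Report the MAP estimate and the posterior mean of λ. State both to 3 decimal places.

MAP estimate = 0.421, posterior mean = 0.464

Σ times = 21.5. Posterior: Gamma(shape = 5.9+5 = 10.9, rate = 2.0+21.5 = 23.5).
Mode = (α−1)/β = 9.9/23.5 = 0.421.
Mean = α/β = 10.9/23.5 = 0.464.
Mean > mode: the posterior has a right tail.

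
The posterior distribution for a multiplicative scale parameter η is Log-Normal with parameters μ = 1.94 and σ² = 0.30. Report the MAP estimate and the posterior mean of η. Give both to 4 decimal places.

MAP = 5.1552; posterior mean = 8.0849

Mode = exp(μ − σ²) = exp(1.64) = 5.1552.
Mean = exp(μ + σ²/2) = exp(2.090) = 8.0849.
Mean > mode: the posterior has a right tail.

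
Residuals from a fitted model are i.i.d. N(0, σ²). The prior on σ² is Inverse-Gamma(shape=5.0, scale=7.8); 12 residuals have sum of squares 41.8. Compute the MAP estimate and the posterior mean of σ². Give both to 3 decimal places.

Posterior: Inverse-Gamma(shape = 5.0+12/2 = 11.0, scale = 7.8+41.8/2 = 28.7).
Mode = β/(α+1) = 28.7/12.0 = 2.392.
Mean = β/(α−1) = 28.7/10.0 = 2.870.
Mean > mode: the posterior has a right tail.

MAP = 2.392; posterior mean = 2.870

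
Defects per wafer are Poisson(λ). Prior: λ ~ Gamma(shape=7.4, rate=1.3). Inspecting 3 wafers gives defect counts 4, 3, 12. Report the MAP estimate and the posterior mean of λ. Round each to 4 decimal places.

MAP: 5.9070. Posterior mean: 6.1395.

Σ counts = 19. Posterior: Gamma(shape = 7.4+19 = 26.4, rate = 1.3+3 = 4.3).
Mode = (α−1)/β = 25.4/4.3 = 5.9070.
Mean = α/β = 26.4/4.3 = 6.1395.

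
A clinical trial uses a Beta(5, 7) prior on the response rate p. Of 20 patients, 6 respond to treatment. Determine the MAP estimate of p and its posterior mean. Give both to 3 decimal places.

Posterior: Beta(5+6, 7+14) = Beta(11, 21).
Mode = (11−1)/(11+21−2) = 10/30 = 0.333.
Mean = 11/(11+21) = 11/32 = 0.344.
Right-skewed posterior ⇒ mode < mean.

MAP = 0.333, posterior mean = 0.344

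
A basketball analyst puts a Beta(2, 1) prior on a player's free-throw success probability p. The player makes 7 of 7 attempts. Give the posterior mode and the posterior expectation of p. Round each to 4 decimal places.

Posterior: Beta(2+7, 1+0) = Beta(9, 1).
Since β = 1 ≤ 1 and α > 1, the Beta density is monotone increasing on [0,1]; the mode is at 1.
Mean = 9/(9+1) = 0.9000.

posterior mode = 1.0000, posterior expectation = 0.9000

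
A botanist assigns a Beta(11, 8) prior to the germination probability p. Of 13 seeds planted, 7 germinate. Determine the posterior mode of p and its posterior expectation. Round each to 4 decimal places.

Posterior: Beta(11+7, 8+6) = Beta(18, 14).
Mode = (18−1)/(18+14−2) = 17/30 = 0.5667.
Mean = 18/(18+14) = 18/32 = 0.5625.

posterior mode = 0.5667, posterior expectation = 0.5625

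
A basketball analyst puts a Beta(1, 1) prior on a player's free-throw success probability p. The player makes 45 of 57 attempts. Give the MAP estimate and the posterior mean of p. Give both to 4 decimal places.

Posterior: Beta(1+45, 1+12) = Beta(46, 13).
Mode = (46−1)/(46+13−2) = 45/57 = 0.7895.
With a flat prior the MAP equals the MLE, 45/57.
Mean = 46/(46+13) = 46/59 = 0.7797.
The posterior is left-skewed, so the mode exceeds the mean.

MAP: 0.7895. Posterior mean: 0.7797.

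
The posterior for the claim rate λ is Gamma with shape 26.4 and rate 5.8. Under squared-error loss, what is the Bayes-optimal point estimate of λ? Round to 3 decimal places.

4.552

Mode = (α−1)/β = 25.4/5.8 = 4.379.
Mean = α/β = 26.4/5.8 = 4.552.
Squared-error loss ⇒ the optimal estimator is the posterior mean.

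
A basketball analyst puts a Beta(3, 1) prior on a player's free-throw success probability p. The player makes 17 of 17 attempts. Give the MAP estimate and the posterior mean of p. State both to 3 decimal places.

MAP: 1.000. Posterior mean: 0.952.

Posterior: Beta(3+17, 1+0) = Beta(20, 1).
Since β = 1 ≤ 1 and α > 1, the Beta density is monotone increasing on [0,1]; the mode is at 1.
Mean = 20/(20+1) = 0.952.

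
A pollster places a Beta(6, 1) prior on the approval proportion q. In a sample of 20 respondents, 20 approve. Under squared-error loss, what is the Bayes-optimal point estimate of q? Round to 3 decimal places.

0.963

Posterior: Beta(6+20, 1+0) = Beta(26, 1).
Since β = 1 ≤ 1 and α > 1, the Beta density is monotone increasing on [0,1]; the mode is at 1.
Mean = 26/(26+1) = 0.963.
Squared-error loss ⇒ the optimal estimator is the posterior mean.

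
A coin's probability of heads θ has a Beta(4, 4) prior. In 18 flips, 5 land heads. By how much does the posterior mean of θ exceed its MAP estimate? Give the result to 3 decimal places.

0.013

Posterior: Beta(4+5, 4+13) = Beta(9, 17).
Mode = (9−1)/(9+17−2) = 8/24 = 0.333.
Mean = 9/(9+17) = 9/26 = 0.346.
Difference = 0.346 − 0.333 = 0.013.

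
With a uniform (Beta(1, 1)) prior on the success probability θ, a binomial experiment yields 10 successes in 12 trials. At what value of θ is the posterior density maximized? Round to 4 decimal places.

0.8333

Posterior: Beta(1+10, 1+2) = Beta(11, 3).
Mode = (11−1)/(11+3−2) = 10/12 = 0.8333.
With a flat prior the MAP equals the MLE, 10/12.
Mean = 11/(11+3) = 11/14 = 0.7857.
This is the posterior mode — the MAP estimate.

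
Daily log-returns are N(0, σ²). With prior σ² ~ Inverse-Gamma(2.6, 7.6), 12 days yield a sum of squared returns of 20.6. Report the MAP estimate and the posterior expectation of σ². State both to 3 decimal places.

σ²_MAP = 1.865, E[σ²|data] = 2.355

Posterior: Inverse-Gamma(shape = 2.6+12/2 = 8.6, scale = 7.6+20.6/2 = 17.9).
Mode = β/(α+1) = 17.9/9.6 = 1.865.
Mean = β/(α−1) = 17.9/7.6 = 2.355.
The posterior is right-skewed, so the mean exceeds the mode.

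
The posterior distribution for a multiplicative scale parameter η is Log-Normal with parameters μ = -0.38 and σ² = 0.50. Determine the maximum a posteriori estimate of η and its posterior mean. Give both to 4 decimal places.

Mode = exp(μ − σ²) = exp(-0.88) = 0.4148.
Mean = exp(μ + σ²/2) = exp(-0.130) = 0.8781.
The mean is pulled above the mode by the posterior's right skew.

MAP = 0.4148; posterior mean = 0.8781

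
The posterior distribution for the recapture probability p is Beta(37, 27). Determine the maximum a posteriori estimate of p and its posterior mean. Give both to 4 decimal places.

Mode = (37−1)/(37+27−2) = 36/62 = 0.5806.
Mean = 37/(37+27) = 37/64 = 0.5781.

MAP = 0.5806, posterior mean = 0.5781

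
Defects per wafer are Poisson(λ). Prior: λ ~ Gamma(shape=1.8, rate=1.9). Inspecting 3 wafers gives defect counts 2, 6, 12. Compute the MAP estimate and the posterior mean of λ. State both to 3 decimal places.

MAP estimate = 4.245, posterior mean = 4.449

Σ counts = 20. Posterior: Gamma(shape = 1.8+20 = 21.8, rate = 1.9+3 = 4.9).
Mode = (α−1)/β = 20.8/4.9 = 4.245.
Mean = α/β = 21.8/4.9 = 4.449.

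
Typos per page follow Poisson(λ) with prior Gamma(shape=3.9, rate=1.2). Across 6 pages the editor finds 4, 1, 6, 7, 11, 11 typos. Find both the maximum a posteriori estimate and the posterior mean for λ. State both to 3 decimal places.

Σ counts = 40. Posterior: Gamma(shape = 3.9+40 = 43.9, rate = 1.2+6 = 7.2).
Mode = (α−1)/β = 42.9/7.2 = 5.958.
Mean = α/β = 43.9/7.2 = 6.097.
Right-skewed posterior ⇒ mode < mean.

MAP: 5.958. Posterior mean: 6.097.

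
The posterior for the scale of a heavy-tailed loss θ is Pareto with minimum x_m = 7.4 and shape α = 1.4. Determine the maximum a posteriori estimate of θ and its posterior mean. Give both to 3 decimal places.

MAP = 7.400; posterior mean = 25.900

The Pareto density is strictly decreasing on [x_m, ∞), so the mode is x_m = 7.400.
Mean = α·x_m/(α−1) = 1.4·7.4/0.4 = 25.900.
Right-skewed posterior ⇒ mode < mean.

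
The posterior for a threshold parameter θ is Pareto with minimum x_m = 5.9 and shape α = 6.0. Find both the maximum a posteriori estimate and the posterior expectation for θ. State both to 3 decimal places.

The Pareto density is strictly decreasing on [x_m, ∞), so the mode is x_m = 5.900.
Mean = α·x_m/(α−1) = 6.0·5.9/5.0 = 7.080.

MAP: 5.900. Posterior mean: 7.080.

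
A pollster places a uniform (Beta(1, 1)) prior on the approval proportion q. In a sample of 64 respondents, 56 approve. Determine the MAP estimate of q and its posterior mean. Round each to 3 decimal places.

Posterior: Beta(1+56, 1+8) = Beta(57, 9).
Mode = (57−1)/(57+9−2) = 56/64 = 0.875.
Mean = 57/(57+9) = 57/66 = 0.864.

q_MAP = 0.875, E[q|data] = 0.864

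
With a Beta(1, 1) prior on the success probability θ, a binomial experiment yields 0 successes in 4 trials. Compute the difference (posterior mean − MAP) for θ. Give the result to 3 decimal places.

Posterior: Beta(1+0, 1+4) = Beta(1, 5).
Since α = 1 ≤ 1 and β > 1, the Beta density is monotone decreasing on [0,1]; the mode is at 0.
Mean = 1/(1+5) = 0.167.
Difference = 0.167 − 0.000 = 0.167.
Mean > mode: the posterior has a right tail.

0.167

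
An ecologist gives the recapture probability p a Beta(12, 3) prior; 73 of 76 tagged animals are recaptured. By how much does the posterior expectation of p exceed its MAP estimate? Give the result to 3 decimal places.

Posterior: Beta(12+73, 3+3) = Beta(85, 6).
Mode = (85−1)/(85+6−2) = 84/89 = 0.944.
Mean = 85/(85+6) = 85/91 = 0.934.
Difference = 0.934 − 0.944 = -0.010.

-0.010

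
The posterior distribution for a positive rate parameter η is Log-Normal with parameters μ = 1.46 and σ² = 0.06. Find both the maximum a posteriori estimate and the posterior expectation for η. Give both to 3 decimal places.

MAP: 4.055. Posterior mean: 4.437.

Mode = exp(μ − σ²) = exp(1.40) = 4.055.
Mean = exp(μ + σ²/2) = exp(1.490) = 4.437.
Right-skewed posterior ⇒ mode < mean.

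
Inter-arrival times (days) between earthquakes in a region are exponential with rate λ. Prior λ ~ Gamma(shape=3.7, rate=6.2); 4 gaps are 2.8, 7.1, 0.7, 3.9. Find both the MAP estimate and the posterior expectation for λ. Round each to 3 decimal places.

MAP = 0.324, posterior mean = 0.372

Σ times = 14.5. Posterior: Gamma(shape = 3.7+4 = 7.7, rate = 6.2+14.5 = 20.7).
Mode = (α−1)/β = 6.7/20.7 = 0.324.
Mean = α/β = 7.7/20.7 = 0.372.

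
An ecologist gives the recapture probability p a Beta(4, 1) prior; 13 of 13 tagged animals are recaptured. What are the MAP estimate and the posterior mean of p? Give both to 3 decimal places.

Posterior: Beta(4+13, 1+0) = Beta(17, 1).
Since β = 1 ≤ 1 and α > 1, the Beta density is monotone increasing on [0,1]; the mode is at 1.
Mean = 17/(17+1) = 0.944.
Mode > mean: the posterior has a left tail.

MAP: 1.000. Posterior mean: 0.944.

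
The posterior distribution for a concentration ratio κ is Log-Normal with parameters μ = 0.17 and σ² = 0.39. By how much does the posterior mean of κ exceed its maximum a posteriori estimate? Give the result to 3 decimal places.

0.638

Mode = exp(μ − σ²) = exp(-0.22) = 0.803.
Mean = exp(μ + σ²/2) = exp(0.365) = 1.441.
Difference = 1.441 − 0.803 = 0.638.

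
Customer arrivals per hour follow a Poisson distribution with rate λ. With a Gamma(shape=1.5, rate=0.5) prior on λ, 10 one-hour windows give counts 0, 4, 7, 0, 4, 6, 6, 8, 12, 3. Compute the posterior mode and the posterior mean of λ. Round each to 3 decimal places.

Σ counts = 50. Posterior: Gamma(shape = 1.5+50 = 51.5, rate = 0.5+10 = 10.5).
Mode = (α−1)/β = 50.5/10.5 = 4.810.
Mean = α/β = 51.5/10.5 = 4.905.
Right-skewed posterior ⇒ mode < mean.

λ_MAP = 4.810, E[λ|data] = 4.905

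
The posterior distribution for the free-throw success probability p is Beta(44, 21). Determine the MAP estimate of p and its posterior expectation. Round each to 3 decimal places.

MAP = 0.683; posterior mean = 0.677

Mode = (44−1)/(44+21−2) = 43/63 = 0.683.
Mean = 44/(44+21) = 44/65 = 0.677.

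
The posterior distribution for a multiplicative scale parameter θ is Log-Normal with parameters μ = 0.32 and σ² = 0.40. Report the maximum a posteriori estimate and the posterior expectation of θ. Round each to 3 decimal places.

Mode = exp(μ − σ²) = exp(-0.08) = 0.923.
Mean = exp(μ + σ²/2) = exp(0.520) = 1.682.
The posterior is right-skewed, so the mean exceeds the mode.

MAP: 0.923. Posterior mean: 1.682.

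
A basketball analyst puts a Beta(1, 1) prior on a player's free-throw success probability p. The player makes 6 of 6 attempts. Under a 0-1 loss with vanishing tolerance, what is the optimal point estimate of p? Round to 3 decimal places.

1.000

Posterior: Beta(1+6, 1+0) = Beta(7, 1).
Since β = 1 ≤ 1 and α > 1, the Beta density is monotone increasing on [0,1]; the mode is at 1.
Mean = 7/(7+1) = 0.875.
This is the posterior mode — the MAP estimate.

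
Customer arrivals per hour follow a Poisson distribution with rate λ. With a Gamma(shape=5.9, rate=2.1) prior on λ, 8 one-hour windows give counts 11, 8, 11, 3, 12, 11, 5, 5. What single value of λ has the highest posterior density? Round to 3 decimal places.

Σ counts = 66. Posterior: Gamma(shape = 5.9+66 = 71.9, rate = 2.1+8 = 10.1).
Mode = (α−1)/β = 70.9/10.1 = 7.020.
Mean = α/β = 71.9/10.1 = 7.119.
This is the posterior mode — the MAP estimate.

7.020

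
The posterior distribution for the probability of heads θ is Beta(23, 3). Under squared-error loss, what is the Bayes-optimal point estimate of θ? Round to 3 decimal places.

Mode = (23−1)/(23+3−2) = 22/24 = 0.917.
Mean = 23/(23+3) = 23/26 = 0.885.
Squared-error loss ⇒ the optimal estimator is the posterior mean.

0.885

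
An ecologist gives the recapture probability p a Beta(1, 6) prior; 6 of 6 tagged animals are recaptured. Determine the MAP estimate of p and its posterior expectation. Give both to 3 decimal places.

Posterior: Beta(1+6, 6+0) = Beta(7, 6).
Mode = (7−1)/(7+6−2) = 6/11 = 0.545.
Mean = 7/(7+6) = 7/13 = 0.538.

p_MAP = 0.545, E[p|data] = 0.538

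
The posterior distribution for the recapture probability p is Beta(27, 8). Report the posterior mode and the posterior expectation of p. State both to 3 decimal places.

Mode = (27−1)/(27+8−2) = 26/33 = 0.788.
Mean = 27/(27+8) = 27/35 = 0.771.

MAP: 0.788. Posterior mean: 0.771.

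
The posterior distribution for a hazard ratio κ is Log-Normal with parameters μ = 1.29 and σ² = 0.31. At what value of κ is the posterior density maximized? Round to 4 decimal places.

Mode = exp(μ − σ²) = exp(0.98) = 2.6645.
Mean = exp(μ + σ²/2) = exp(1.445) = 4.2419.
This is the posterior mode — the MAP estimate.

2.6645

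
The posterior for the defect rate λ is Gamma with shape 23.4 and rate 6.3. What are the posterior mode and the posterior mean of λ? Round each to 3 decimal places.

posterior mode = 3.556, posterior mean = 3.714

Mode = (α−1)/β = 22.4/6.3 = 3.556.
Mean = α/β = 23.4/6.3 = 3.714.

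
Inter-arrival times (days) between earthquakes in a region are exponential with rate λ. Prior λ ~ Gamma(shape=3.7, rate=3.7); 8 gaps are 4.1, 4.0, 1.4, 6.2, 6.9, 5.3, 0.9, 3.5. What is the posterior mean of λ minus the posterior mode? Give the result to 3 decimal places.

Σ times = 32.3. Posterior: Gamma(shape = 3.7+8 = 11.7, rate = 3.7+32.3 = 36.0).
Mode = (α−1)/β = 10.7/36.0 = 0.297.
Mean = α/β = 11.7/36.0 = 0.325.
Difference = 0.325 − 0.297 = 0.028.

0.028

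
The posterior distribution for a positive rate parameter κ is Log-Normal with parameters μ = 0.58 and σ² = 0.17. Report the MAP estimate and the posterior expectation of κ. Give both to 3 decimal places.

MAP: 1.507. Posterior mean: 1.944.

Mode = exp(μ − σ²) = exp(0.41) = 1.507.
Mean = exp(μ + σ²/2) = exp(0.665) = 1.944.
The mean is pulled above the mode by the posterior's right skew.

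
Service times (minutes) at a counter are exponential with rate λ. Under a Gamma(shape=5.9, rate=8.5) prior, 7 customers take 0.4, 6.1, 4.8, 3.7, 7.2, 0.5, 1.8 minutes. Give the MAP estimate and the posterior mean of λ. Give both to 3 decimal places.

λ_MAP = 0.361, E[λ|data] = 0.391

Σ times = 24.5. Posterior: Gamma(shape = 5.9+7 = 12.9, rate = 8.5+24.5 = 33.0).
Mode = (α−1)/β = 11.9/33.0 = 0.361.
Mean = α/β = 12.9/33.0 = 0.391.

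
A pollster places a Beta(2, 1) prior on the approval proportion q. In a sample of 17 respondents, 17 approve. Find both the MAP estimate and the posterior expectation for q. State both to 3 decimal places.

Posterior: Beta(2+17, 1+0) = Beta(19, 1).
Since β = 1 ≤ 1 and α > 1, the Beta density is monotone increasing on [0,1]; the mode is at 1.
Mean = 19/(19+1) = 0.950.
The posterior is left-skewed, so the mode exceeds the mean.

MAP = 1.000, posterior mean = 0.950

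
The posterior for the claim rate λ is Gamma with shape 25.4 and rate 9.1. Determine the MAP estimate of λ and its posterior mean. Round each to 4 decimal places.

Mode = (α−1)/β = 24.4/9.1 = 2.6813.
Mean = α/β = 25.4/9.1 = 2.7912.

MAP = 2.6813; posterior mean = 2.7912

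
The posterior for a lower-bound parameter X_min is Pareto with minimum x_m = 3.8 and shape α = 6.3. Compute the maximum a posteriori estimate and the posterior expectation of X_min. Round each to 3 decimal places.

The Pareto density is strictly decreasing on [x_m, ∞), so the mode is x_m = 3.800.
Mean = α·x_m/(α−1) = 6.3·3.8/5.3 = 4.517.

X_min_MAP = 3.800, E[X_min|data] = 4.517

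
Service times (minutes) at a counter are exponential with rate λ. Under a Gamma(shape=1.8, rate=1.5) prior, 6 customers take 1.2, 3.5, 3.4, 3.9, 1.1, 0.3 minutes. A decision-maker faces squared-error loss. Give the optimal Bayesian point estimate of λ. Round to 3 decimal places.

0.523

Σ times = 13.4. Posterior: Gamma(shape = 1.8+6 = 7.8, rate = 1.5+13.4 = 14.9).
Mode = (α−1)/β = 6.8/14.9 = 0.456.
Mean = α/β = 7.8/14.9 = 0.523.
Squared-error loss ⇒ the optimal estimator is the posterior mean.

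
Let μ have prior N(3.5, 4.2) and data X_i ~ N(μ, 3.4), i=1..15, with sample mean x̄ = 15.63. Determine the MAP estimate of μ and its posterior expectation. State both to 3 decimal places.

μ_MAP = 15.009, E[μ|data] = 15.009

Posterior for μ is Normal. Precision-weighted mean: (1/4.2·3.5 + 15/3.4·15.63) / (1/4.2 + 15/3.4) = 15.009.
A Normal posterior is symmetric, so mode = mean.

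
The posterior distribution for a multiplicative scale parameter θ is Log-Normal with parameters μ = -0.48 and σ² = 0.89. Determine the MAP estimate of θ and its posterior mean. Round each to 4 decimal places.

MAP = 0.2541; posterior mean = 0.9656

Mode = exp(μ − σ²) = exp(-1.37) = 0.2541.
Mean = exp(μ + σ²/2) = exp(-0.035) = 0.9656.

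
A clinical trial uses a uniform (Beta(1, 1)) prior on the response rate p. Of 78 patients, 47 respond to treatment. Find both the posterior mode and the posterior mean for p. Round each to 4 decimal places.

MAP = 0.6026, posterior mean = 0.6000

Posterior: Beta(1+47, 1+31) = Beta(48, 32).
Mode = (48−1)/(48+32−2) = 47/78 = 0.6026.
With a flat prior the MAP equals the MLE, 47/78.
Mean = 48/(48+32) = 48/80 = 0.6000.
The posterior is left-skewed, so the mode exceeds the mean.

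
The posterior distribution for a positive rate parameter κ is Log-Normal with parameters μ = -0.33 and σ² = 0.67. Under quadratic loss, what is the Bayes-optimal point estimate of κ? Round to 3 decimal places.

1.005

Mode = exp(μ − σ²) = exp(-1.00) = 0.368.
Mean = exp(μ + σ²/2) = exp(0.005) = 1.005.
Quadratic loss ⇒ the optimal estimator is the posterior mean.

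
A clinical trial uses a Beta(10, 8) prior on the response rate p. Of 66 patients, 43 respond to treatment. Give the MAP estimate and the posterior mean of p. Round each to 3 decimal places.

Posterior: Beta(10+43, 8+23) = Beta(53, 31).
Mode = (53−1)/(53+31−2) = 52/82 = 0.634.
Mean = 53/(53+31) = 53/84 = 0.631.

MAP: 0.634. Posterior mean: 0.631.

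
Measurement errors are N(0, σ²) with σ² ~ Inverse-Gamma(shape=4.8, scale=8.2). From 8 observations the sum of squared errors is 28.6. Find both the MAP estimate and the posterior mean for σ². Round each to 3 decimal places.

Posterior: Inverse-Gamma(shape = 4.8+8/2 = 8.8, scale = 8.2+28.6/2 = 22.5).
Mode = β/(α+1) = 22.5/9.8 = 2.296.
Mean = β/(α−1) = 22.5/7.8 = 2.885.
The posterior is right-skewed, so the mean exceeds the mode.

MAP = 2.296; posterior mean = 2.885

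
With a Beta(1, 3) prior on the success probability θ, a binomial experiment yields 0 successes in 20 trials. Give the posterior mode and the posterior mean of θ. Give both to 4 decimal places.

MAP: 0.0000. Posterior mean: 0.0417.

Posterior: Beta(1+0, 3+20) = Beta(1, 23).
Since α = 1 ≤ 1 and β > 1, the Beta density is monotone decreasing on [0,1]; the mode is at 0.
Mean = 1/(1+23) = 0.0417.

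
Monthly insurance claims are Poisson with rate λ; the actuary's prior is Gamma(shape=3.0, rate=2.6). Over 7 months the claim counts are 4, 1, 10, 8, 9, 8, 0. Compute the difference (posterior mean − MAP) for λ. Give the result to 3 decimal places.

Σ counts = 40. Posterior: Gamma(shape = 3.0+40 = 43.0, rate = 2.6+7 = 9.6).
Mode = (α−1)/β = 42.0/9.6 = 4.375.
Mean = α/β = 43.0/9.6 = 4.479.
Difference = 4.479 − 4.375 = 0.104.

0.104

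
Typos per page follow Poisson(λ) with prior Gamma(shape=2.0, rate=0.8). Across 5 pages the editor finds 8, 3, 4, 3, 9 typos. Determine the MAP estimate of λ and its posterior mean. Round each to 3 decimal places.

λ_MAP = 4.828, E[λ|data] = 5.000

Σ counts = 27. Posterior: Gamma(shape = 2.0+27 = 29.0, rate = 0.8+5 = 5.8).
Mode = (α−1)/β = 28.0/5.8 = 4.828.
Mean = α/β = 29.0/5.8 = 5.000.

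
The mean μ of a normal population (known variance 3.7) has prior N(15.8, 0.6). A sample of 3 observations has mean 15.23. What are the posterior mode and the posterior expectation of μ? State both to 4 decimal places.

posterior mode = 15.6135, posterior expectation = 15.6135

Posterior for μ is Normal. Precision-weighted mean: (1/0.6·15.8 + 3/3.7·15.23) / (1/0.6 + 3/3.7) = 15.6135.
A Normal posterior is symmetric, so mode = mean.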